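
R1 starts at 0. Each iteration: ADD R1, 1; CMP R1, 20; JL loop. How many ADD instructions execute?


Loop trace (R1 starts at 0, target 20, step 1):
  ADD #1: R1 = 0 + 1 = 1  → 1 < 20, loop
  ADD #2: R1 = 1 + 1 = 2  → 2 < 20, loop
  ADD #3: R1 = 2 + 1 = 3  → 3 < 20, loop
  ADD #4: R1 = 3 + 1 = 4  → 4 < 20, loop
  ADD #5: R1 = 4 + 1 = 5  → 5 < 20, loop
  ADD #6: R1 = 5 + 1 = 6  → 6 < 20, loop
  ADD #7: R1 = 6 + 1 = 7  → 7 < 20, loop
  ADD #8: R1 = 7 + 1 = 8  → 8 < 20, loop
  ADD #9: R1 = 8 + 1 = 9  → 9 < 20, loop
  ADD #10: R1 = 9 + 1 = 10  → 10 < 20, loop
  ADD #11: R1 = 10 + 1 = 11  → 11 < 20, loop
  ADD #12: R1 = 11 + 1 = 12  → 12 < 20, loop
  ADD #13: R1 = 12 + 1 = 13  → 13 < 20, loop
  ADD #14: R1 = 13 + 1 = 14  → 14 < 20, loop
  ADD #15: R1 = 14 + 1 = 15  → 15 < 20, loop
  ADD #16: R1 = 15 + 1 = 16  → 16 < 20, loop
  ADD #17: R1 = 16 + 1 = 17  → 17 < 20, loop
  ADD #18: R1 = 17 + 1 = 18  → 18 < 20, loop
  ADD #19: R1 = 18 + 1 = 19  → 19 < 20, loop
  ADD #20: R1 = 19 + 1 = 20  → 20 >= 20, exit
Total ADD instructions: 20

20


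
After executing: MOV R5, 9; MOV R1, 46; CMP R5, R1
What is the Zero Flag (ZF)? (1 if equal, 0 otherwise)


Register state trace:
  MOV R5, 9  → R5 = 9
  MOV R1, 46  → R1 = 46
  CMP R5, R1  → computes 9 - 46 = -37
  Result is nonzero, so values are not equal
ZF = 0

0


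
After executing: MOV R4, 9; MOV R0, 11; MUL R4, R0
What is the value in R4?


Register state trace:
  MOV R4, 9  → R4 = 9
  MOV R0, 11  → R0 = 11
  MUL R4, R0  → R4 = 9 * 11 = 99
Final: R4 = 99

99


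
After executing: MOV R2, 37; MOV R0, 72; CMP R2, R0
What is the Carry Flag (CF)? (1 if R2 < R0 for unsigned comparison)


Register state trace:
  MOV R2, 37  → R2 = 37
  MOV R0, 72  → R0 = 72
  CMP R2, R0  → unsigned 37 - 72: borrow occurs
  37 < 72, so CF = 1
CF = 1

1


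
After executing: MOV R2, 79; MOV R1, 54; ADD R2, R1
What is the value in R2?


Register state trace:
  MOV R2, 79  → R2 = 79
  MOV R1, 54  → R1 = 54
  ADD R2, R1  → R2 = 79 + 54 = 133
Final: R2 = 133

133


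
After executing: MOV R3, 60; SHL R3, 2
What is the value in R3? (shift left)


Register state trace:
  MOV R3, 60  → R3 = 60
  SHL R3, 2  → R3 = 60 << 2 = 60 * 2^2 = 240
Final: R3 = 240

240


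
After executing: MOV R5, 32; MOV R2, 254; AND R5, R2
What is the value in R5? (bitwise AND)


Register state trace:
  MOV R5, 32  → R5 = 32 (0b00100000)
  MOV R2, 254  → R2 = 254 (0b11111110)
  AND R5, R2  → R5 = 32 AND 254 = 32 (0b00100000)
Final: R5 = 32

32


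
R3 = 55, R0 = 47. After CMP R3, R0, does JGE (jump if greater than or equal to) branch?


Trace:
  R3 = 55, R0 = 47
  CMP R3, R0  → compares 55 vs 47
  JGE checks: is 55 greater than or equal to 47?
  55 > 47, so condition is true
Branch taken: Yes

Yes


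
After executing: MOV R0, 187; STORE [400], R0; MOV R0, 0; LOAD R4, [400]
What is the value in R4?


Register and memory trace:
  MOV R0, 187  → R0 = 187
  STORE [400], R0  → mem[400] = 187
  MOV R0, 0  → R0 = 0
  LOAD R4, [400]  → R4 = mem[400] = 187
Final: R4 = 187

187


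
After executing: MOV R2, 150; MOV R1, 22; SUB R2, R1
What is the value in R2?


Register state trace:
  MOV R2, 150  → R2 = 150
  MOV R1, 22  → R1 = 22
  SUB R2, R1  → R2 = 150 - 22 = 128
Final: R2 = 128

128


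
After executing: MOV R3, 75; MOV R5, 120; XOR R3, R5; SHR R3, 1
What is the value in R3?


Register state trace:
  MOV R3, 75  → R3 = 75 (0b01001011)
  MOV R5, 120  → R5 = 120 (0b01111000)
  XOR R3, R5  → R3 = 75 XOR 120 = 51 (0b00110011)
  SHR R3, 1  → R3 = 51 >> 1 = 25
Final: R3 = 25

25


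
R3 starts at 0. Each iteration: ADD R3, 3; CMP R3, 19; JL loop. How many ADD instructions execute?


Loop trace (R3 starts at 0, target 19, step 3):
  ADD #1: R3 = 0 + 3 = 3  → 3 < 19, loop
  ADD #2: R3 = 3 + 3 = 6  → 6 < 19, loop
  ADD #3: R3 = 6 + 3 = 9  → 9 < 19, loop
  ADD #4: R3 = 9 + 3 = 12  → 12 < 19, loop
  ADD #5: R3 = 12 + 3 = 15  → 15 < 19, loop
  ADD #6: R3 = 15 + 3 = 18  → 18 < 19, loop
  ADD #7: R3 = 18 + 3 = 21  → 21 >= 19, exit
Total ADD instructions: 7

7


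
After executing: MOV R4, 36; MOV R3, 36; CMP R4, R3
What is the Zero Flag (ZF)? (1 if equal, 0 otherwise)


Register state trace:
  MOV R4, 36  → R4 = 36
  MOV R3, 36  → R3 = 36
  CMP R4, R3  → computes 36 - 36 = 0
  Result is zero, so values are equal
ZF = 1

1


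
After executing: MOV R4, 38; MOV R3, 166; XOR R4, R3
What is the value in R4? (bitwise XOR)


Register state trace:
  MOV R4, 38  → R4 = 38 (0b00100110)
  MOV R3, 166  → R3 = 166 (0b10100110)
  XOR R4, R3  → R4 = 38 XOR 166 = 128 (0b10000000)
Final: R4 = 128

128


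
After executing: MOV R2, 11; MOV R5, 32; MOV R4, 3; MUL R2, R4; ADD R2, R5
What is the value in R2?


Register state trace:
  MOV R2, 11  → R2 = 11
  MOV R5, 32  → R5 = 32
  MOV R4, 3  → R4 = 3
  MUL R2, R4  → R2 = 11 * 3 = 33
  ADD R2, R5  → R2 = 33 + 32 = 65
Final: R2 = 65

65


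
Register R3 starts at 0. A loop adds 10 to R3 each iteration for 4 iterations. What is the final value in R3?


Starting value: R3 = 0
  Iter 1: R3 = 0 + 10 = 10
  Iter 2: R3 = 10 + 10 = 20
  Iter 3: R3 = 20 + 10 = 30
  Iter 4: R3 = 30 + 10 = 40
Final: R3 = 40

40


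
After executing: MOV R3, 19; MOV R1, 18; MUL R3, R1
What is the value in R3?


Register state trace:
  MOV R3, 19  → R3 = 19
  MOV R1, 18  → R1 = 18
  MUL R3, R1  → R3 = 19 * 18 = 342
Final: R3 = 342

342


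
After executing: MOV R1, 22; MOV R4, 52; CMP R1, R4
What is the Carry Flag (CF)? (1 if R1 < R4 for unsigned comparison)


Register state trace:
  MOV R1, 22  → R1 = 22
  MOV R4, 52  → R4 = 52
  CMP R1, R4  → unsigned 22 - 52: borrow occurs
  22 < 52, so CF = 1
CF = 1

1


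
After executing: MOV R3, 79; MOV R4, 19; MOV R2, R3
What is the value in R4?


Register state trace:
  MOV R3, 79  → R3 = 79
  MOV R4, 19  → R4 = 19
  MOV R2, R3  → R2 = 79
Final: R4 = 19

19


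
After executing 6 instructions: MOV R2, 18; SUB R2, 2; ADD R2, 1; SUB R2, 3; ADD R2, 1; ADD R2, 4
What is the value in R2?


Register state trace:
  MOV R2, 18  → R2 = 18
  SUB R2, 2  → R2 = 18 - 2 = 16
  ADD R2, 1  → R2 = 16 + 1 = 17
  SUB R2, 3  → R2 = 17 - 3 = 14
  ADD R2, 1  → R2 = 14 + 1 = 15
  ADD R2, 4  → R2 = 15 + 4 = 19
Final: R2 = 19

19


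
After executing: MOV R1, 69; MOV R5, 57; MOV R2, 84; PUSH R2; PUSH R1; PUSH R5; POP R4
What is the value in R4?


Stack trace (top is rightmost):
  MOV R1, 69  → R1 = 69
  MOV R5, 57  → R5 = 57
  MOV R2, 84  → R2 = 84
  PUSH R2  → stack: [84]
  PUSH R1  → stack: [84, 69]
  PUSH R5  → stack: [84, 69, 57]
  POP R4  → R4 = 57, stack: [84, 69]
Final: R4 = 57

57


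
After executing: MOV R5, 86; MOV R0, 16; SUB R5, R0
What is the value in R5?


Register state trace:
  MOV R5, 86  → R5 = 86
  MOV R0, 16  → R0 = 16
  SUB R5, R0  → R5 = 86 - 16 = 70
Final: R5 = 70

70


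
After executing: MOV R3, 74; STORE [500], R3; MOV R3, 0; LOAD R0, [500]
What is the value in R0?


Register and memory trace:
  MOV R3, 74  → R3 = 74
  STORE [500], R3  → mem[500] = 74
  MOV R3, 0  → R3 = 0
  LOAD R0, [500]  → R0 = mem[500] = 74
Final: R0 = 74

74


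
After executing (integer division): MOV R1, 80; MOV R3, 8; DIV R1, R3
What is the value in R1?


Register state trace:
  MOV R1, 80  → R1 = 80
  MOV R3, 8  → R3 = 8
  DIV R1, R3  → R1 = 80 // 8 = 10
Final: R1 = 10

10


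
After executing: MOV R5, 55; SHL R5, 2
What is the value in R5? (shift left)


Register state trace:
  MOV R5, 55  → R5 = 55
  SHL R5, 2  → R5 = 55 << 2 = 55 * 2^2 = 220
Final: R5 = 220

220


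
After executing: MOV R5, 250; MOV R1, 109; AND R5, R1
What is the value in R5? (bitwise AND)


Register state trace:
  MOV R5, 250  → R5 = 250 (0b11111010)
  MOV R1, 109  → R1 = 109 (0b01101101)
  AND R5, R1  → R5 = 250 AND 109 = 104 (0b01101000)
Final: R5 = 104

104


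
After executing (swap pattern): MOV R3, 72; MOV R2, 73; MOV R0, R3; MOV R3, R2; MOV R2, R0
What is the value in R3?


Register state trace (swap pattern):
  MOV R3, 72  → R3 = 72
  MOV R2, 73  → R2 = 73
  MOV R0, R3  → R0 = 72  (save R3)
  MOV R3, R2  → R3 = 73  (R3 gets R2's value)
  MOV R2, R0  → R2 = 72  (R2 gets saved value)
Final: R3 = 73

73


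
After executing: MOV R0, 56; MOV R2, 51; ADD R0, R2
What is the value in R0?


Register state trace:
  MOV R0, 56  → R0 = 56
  MOV R2, 51  → R2 = 51
  ADD R0, R2  → R0 = 56 + 51 = 107
Final: R0 = 107

107


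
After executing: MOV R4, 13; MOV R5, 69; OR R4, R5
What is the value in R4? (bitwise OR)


Register state trace:
  MOV R4, 13  → R4 = 13 (0b00001101)
  MOV R5, 69  → R5 = 69 (0b01000101)
  OR R4, R5   → R4 = 13 OR 69 = 77 (0b01001101)
Final: R4 = 77

77


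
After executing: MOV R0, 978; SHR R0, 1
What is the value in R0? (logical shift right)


Register state trace:
  MOV R0, 978  → R0 = 978
  SHR R0, 1  → R0 = 978 >> 1 = 978 // 2^1 = 489
Final: R0 = 489

489


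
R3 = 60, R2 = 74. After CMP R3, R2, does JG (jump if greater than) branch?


Trace:
  R3 = 60, R2 = 74
  CMP R3, R2  → compares 60 vs 74
  JG checks: is 60 greater than 74?
  60 < 74, so condition is false
Branch taken: No

No


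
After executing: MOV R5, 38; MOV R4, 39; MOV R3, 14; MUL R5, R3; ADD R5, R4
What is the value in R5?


Register state trace:
  MOV R5, 38  → R5 = 38
  MOV R4, 39  → R4 = 39
  MOV R3, 14  → R3 = 14
  MUL R5, R3  → R5 = 38 * 14 = 532
  ADD R5, R4  → R5 = 532 + 39 = 571
Final: R5 = 571

571


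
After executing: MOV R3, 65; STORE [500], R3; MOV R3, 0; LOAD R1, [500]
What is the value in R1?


Register and memory trace:
  MOV R3, 65  → R3 = 65
  STORE [500], R3  → mem[500] = 65
  MOV R3, 0  → R3 = 0
  LOAD R1, [500]  → R1 = mem[500] = 65
Final: R1 = 65

65


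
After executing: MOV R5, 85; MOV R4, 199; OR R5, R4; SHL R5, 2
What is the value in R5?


Register state trace:
  MOV R5, 85  → R5 = 85 (0b01010101)
  MOV R4, 199  → R4 = 199 (0b11000111)
  OR R5, R4  → R5 = 85 OR 199 = 215 (0b11010111)
  SHL R5, 2  → R5 = 215 << 2 = 860
Final: R5 = 860

860


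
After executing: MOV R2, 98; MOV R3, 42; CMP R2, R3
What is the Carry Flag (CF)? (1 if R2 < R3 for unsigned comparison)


Register state trace:
  MOV R2, 98  → R2 = 98
  MOV R3, 42  → R3 = 42
  CMP R2, R3  → unsigned 98 - 42: no borrow
  98 >= 42, so CF = 0
CF = 0

0


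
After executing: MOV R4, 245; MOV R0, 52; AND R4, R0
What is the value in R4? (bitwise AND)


Register state trace:
  MOV R4, 245  → R4 = 245 (0b11110101)
  MOV R0, 52  → R0 = 52 (0b00110100)
  AND R4, R0  → R4 = 245 AND 52 = 52 (0b00110100)
Final: R4 = 52

52


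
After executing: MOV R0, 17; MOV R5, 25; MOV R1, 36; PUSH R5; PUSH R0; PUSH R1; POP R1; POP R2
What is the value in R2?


Stack trace (top is rightmost):
  MOV R0, 17  → R0 = 17
  MOV R5, 25  → R5 = 25
  MOV R1, 36  → R1 = 36
  PUSH R5  → stack: [25]
  PUSH R0  → stack: [25, 17]
  PUSH R1  → stack: [25, 17, 36]
  POP R1  → R1 = 36, stack: [25, 17]
  POP R2  → R2 = 17, stack: [25]
Final: R2 = 17

17


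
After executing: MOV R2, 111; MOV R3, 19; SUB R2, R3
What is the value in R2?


Register state trace:
  MOV R2, 111  → R2 = 111
  MOV R3, 19  → R3 = 19
  SUB R2, R3  → R2 = 111 - 19 = 92
Final: R2 = 92

92


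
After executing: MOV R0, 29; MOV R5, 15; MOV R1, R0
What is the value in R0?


Register state trace:
  MOV R0, 29  → R0 = 29
  MOV R5, 15  → R5 = 15
  MOV R1, R0  → R1 = 29
Final: R0 = 29

29


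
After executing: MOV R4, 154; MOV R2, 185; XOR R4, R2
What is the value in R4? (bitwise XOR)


Register state trace:
  MOV R4, 154  → R4 = 154 (0b10011010)
  MOV R2, 185  → R2 = 185 (0b10111001)
  XOR R4, R2  → R4 = 154 XOR 185 = 35 (0b00100011)
Final: R4 = 35

35


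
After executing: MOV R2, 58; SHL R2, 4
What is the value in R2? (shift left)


Register state trace:
  MOV R2, 58  → R2 = 58
  SHL R2, 4  → R2 = 58 << 4 = 58 * 2^4 = 928
Final: R2 = 928

928


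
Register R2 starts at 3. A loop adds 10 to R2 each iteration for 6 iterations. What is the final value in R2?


Starting value: R2 = 3
  Iter 1: R2 = 3 + 10 = 13
  Iter 2: R2 = 13 + 10 = 23
  Iter 3: R2 = 23 + 10 = 33
  Iter 4: R2 = 33 + 10 = 43
  Iter 5: R2 = 43 + 10 = 53
  Iter 6: R2 = 53 + 10 = 63
Final: R2 = 63

63


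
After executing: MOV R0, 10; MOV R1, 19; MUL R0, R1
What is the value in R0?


Register state trace:
  MOV R0, 10  → R0 = 10
  MOV R1, 19  → R1 = 19
  MUL R0, R1  → R0 = 10 * 19 = 190
Final: R0 = 190

190


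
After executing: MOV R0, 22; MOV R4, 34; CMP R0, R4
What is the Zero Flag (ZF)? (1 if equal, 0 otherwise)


Register state trace:
  MOV R0, 22  → R0 = 22
  MOV R4, 34  → R4 = 34
  CMP R0, R4  → computes 22 - 34 = -12
  Result is nonzero, so values are not equal
ZF = 0

0


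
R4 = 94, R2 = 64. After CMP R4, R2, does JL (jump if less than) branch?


Trace:
  R4 = 94, R2 = 64
  CMP R4, R2  → compares 94 vs 64
  JL checks: is 94 less than 64?
  94 > 64, so condition is false
Branch taken: No

No


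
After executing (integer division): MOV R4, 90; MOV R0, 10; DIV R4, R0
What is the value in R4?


Register state trace:
  MOV R4, 90  → R4 = 90
  MOV R0, 10  → R0 = 10
  DIV R4, R0  → R4 = 90 // 10 = 9
Final: R4 = 9

9


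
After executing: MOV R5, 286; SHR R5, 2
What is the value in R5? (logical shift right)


Register state trace:
  MOV R5, 286  → R5 = 286
  SHR R5, 2  → R5 = 286 >> 2 = 286 // 2^2 = 71
Final: R5 = 71

71


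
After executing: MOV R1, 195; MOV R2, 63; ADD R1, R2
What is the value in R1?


Register state trace:
  MOV R1, 195  → R1 = 195
  MOV R2, 63  → R2 = 63
  ADD R1, R2  → R1 = 195 + 63 = 258
Final: R1 = 258

258


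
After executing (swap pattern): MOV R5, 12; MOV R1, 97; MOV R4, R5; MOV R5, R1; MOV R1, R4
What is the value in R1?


Register state trace (swap pattern):
  MOV R5, 12  → R5 = 12
  MOV R1, 97  → R1 = 97
  MOV R4, R5  → R4 = 12  (save R5)
  MOV R5, R1  → R5 = 97  (R5 gets R1's value)
  MOV R1, R4  → R1 = 12  (R1 gets saved value)
Final: R1 = 12

12


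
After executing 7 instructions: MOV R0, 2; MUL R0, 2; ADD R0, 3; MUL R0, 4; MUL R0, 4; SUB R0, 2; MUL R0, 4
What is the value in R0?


Register state trace:
  MOV R0, 2  → R0 = 2
  MUL R0, 2  → R0 = 2 * 2 = 4
  ADD R0, 3  → R0 = 4 + 3 = 7
  MUL R0, 4  → R0 = 7 * 4 = 28
  MUL R0, 4  → R0 = 28 * 4 = 112
  SUB R0, 2  → R0 = 112 - 2 = 110
  MUL R0, 4  → R0 = 110 * 4 = 440
Final: R0 = 440

440


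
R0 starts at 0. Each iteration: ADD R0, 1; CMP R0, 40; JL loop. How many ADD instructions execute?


Loop trace (R0 starts at 0, target 40, step 1):
  ADD #1: R0 = 0 + 1 = 1  → 1 < 40, loop
  ADD #2: R0 = 1 + 1 = 2  → 2 < 40, loop
  ADD #3: R0 = 2 + 1 = 3  → 3 < 40, loop
  ADD #4: R0 = 3 + 1 = 4  → 4 < 40, loop
  ADD #5: R0 = 4 + 1 = 5  → 5 < 40, loop
  ADD #6: R0 = 5 + 1 = 6  → 6 < 40, loop
  ADD #7: R0 = 6 + 1 = 7  → 7 < 40, loop
  ADD #8: R0 = 7 + 1 = 8  → 8 < 40, loop
  ADD #9: R0 = 8 + 1 = 9  → 9 < 40, loop
  ADD #10: R0 = 9 + 1 = 10  → 10 < 40, loop
  ADD #11: R0 = 10 + 1 = 11  → 11 < 40, loop
  ADD #12: R0 = 11 + 1 = 12  → 12 < 40, loop
  ADD #13: R0 = 12 + 1 = 13  → 13 < 40, loop
  ADD #14: R0 = 13 + 1 = 14  → 14 < 40, loop
  ADD #15: R0 = 14 + 1 = 15  → 15 < 40, loop
  ADD #16: R0 = 15 + 1 = 16  → 16 < 40, loop
  ADD #17: R0 = 16 + 1 = 17  → 17 < 40, loop
  ADD #18: R0 = 17 + 1 = 18  → 18 < 40, loop
  ADD #19: R0 = 18 + 1 = 19  → 19 < 40, loop
  ADD #20: R0 = 19 + 1 = 20  → 20 < 40, loop
  ADD #21: R0 = 20 + 1 = 21  → 21 < 40, loop
  ADD #22: R0 = 21 + 1 = 22  → 22 < 40, loop
  ADD #23: R0 = 22 + 1 = 23  → 23 < 40, loop
  ADD #24: R0 = 23 + 1 = 24  → 24 < 40, loop
  ADD #25: R0 = 24 + 1 = 25  → 25 < 40, loop
  ADD #26: R0 = 25 + 1 = 26  → 26 < 40, loop
  ADD #27: R0 = 26 + 1 = 27  → 27 < 40, loop
  ADD #28: R0 = 27 + 1 = 28  → 28 < 40, loop
  ADD #29: R0 = 28 + 1 = 29  → 29 < 40, loop
  ADD #30: R0 = 29 + 1 = 30  → 30 < 40, loop
  ADD #31: R0 = 30 + 1 = 31  → 31 < 40, loop
  ADD #32: R0 = 31 + 1 = 32  → 32 < 40, loop
  ADD #33: R0 = 32 + 1 = 33  → 33 < 40, loop
  ADD #34: R0 = 33 + 1 = 34  → 34 < 40, loop
  ADD #35: R0 = 34 + 1 = 35  → 35 < 40, loop
  ADD #36: R0 = 35 + 1 = 36  → 36 < 40, loop
  ADD #37: R0 = 36 + 1 = 37  → 37 < 40, loop
  ADD #38: R0 = 37 + 1 = 38  → 38 < 40, loop
  ADD #39: R0 = 38 + 1 = 39  → 39 < 40, loop
  ADD #40: R0 = 39 + 1 = 40  → 40 >= 40, exit
Total ADD instructions: 40

40


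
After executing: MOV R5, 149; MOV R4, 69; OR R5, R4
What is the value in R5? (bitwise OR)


Register state trace:
  MOV R5, 149  → R5 = 149 (0b10010101)
  MOV R4, 69  → R4 = 69 (0b01000101)
  OR R5, R4   → R5 = 149 OR 69 = 213 (0b11010101)
Final: R5 = 213

213


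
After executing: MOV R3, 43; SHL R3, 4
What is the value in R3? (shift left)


Register state trace:
  MOV R3, 43  → R3 = 43
  SHL R3, 4  → R3 = 43 << 4 = 43 * 2^4 = 688
Final: R3 = 688

688


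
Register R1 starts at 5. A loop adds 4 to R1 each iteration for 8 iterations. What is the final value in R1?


Starting value: R1 = 5
  Iter 1: R1 = 5 + 4 = 9
  Iter 2: R1 = 9 + 4 = 13
  Iter 3: R1 = 13 + 4 = 17
  Iter 4: R1 = 17 + 4 = 21
  Iter 5: R1 = 21 + 4 = 25
  Iter 6: R1 = 25 + 4 = 29
  Iter 7: R1 = 29 + 4 = 33
  Iter 8: R1 = 33 + 4 = 37
Final: R1 = 37

37


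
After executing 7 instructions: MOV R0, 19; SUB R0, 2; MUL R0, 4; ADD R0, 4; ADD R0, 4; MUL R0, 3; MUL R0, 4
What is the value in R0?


Register state trace:
  MOV R0, 19  → R0 = 19
  SUB R0, 2  → R0 = 19 - 2 = 17
  MUL R0, 4  → R0 = 17 * 4 = 68
  ADD R0, 4  → R0 = 68 + 4 = 72
  ADD R0, 4  → R0 = 72 + 4 = 76
  MUL R0, 3  → R0 = 76 * 3 = 228
  MUL R0, 4  → R0 = 228 * 4 = 912
Final: R0 = 912

912


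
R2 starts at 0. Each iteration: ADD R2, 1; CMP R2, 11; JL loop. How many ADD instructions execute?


Loop trace (R2 starts at 0, target 11, step 1):
  ADD #1: R2 = 0 + 1 = 1  → 1 < 11, loop
  ADD #2: R2 = 1 + 1 = 2  → 2 < 11, loop
  ADD #3: R2 = 2 + 1 = 3  → 3 < 11, loop
  ADD #4: R2 = 3 + 1 = 4  → 4 < 11, loop
  ADD #5: R2 = 4 + 1 = 5  → 5 < 11, loop
  ADD #6: R2 = 5 + 1 = 6  → 6 < 11, loop
  ADD #7: R2 = 6 + 1 = 7  → 7 < 11, loop
  ADD #8: R2 = 7 + 1 = 8  → 8 < 11, loop
  ADD #9: R2 = 8 + 1 = 9  → 9 < 11, loop
  ADD #10: R2 = 9 + 1 = 10  → 10 < 11, loop
  ADD #11: R2 = 10 + 1 = 11  → 11 >= 11, exit
Total ADD instructions: 11

11


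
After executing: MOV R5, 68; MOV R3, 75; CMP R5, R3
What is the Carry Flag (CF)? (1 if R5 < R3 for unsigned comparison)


Register state trace:
  MOV R5, 68  → R5 = 68
  MOV R3, 75  → R3 = 75
  CMP R5, R3  → unsigned 68 - 75: borrow occurs
  68 < 75, so CF = 1
CF = 1

1


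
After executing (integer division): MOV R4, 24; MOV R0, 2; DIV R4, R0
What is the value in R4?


Register state trace:
  MOV R4, 24  → R4 = 24
  MOV R0, 2  → R0 = 2
  DIV R4, R0  → R4 = 24 // 2 = 12
Final: R4 = 12

12


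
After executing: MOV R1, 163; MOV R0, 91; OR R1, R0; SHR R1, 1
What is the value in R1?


Register state trace:
  MOV R1, 163  → R1 = 163 (0b10100011)
  MOV R0, 91  → R0 = 91 (0b01011011)
  OR R1, R0  → R1 = 163 OR 91 = 251 (0b11111011)
  SHR R1, 1  → R1 = 251 >> 1 = 125
Final: R1 = 125

125


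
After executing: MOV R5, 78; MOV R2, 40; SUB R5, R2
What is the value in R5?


Register state trace:
  MOV R5, 78  → R5 = 78
  MOV R2, 40  → R2 = 40
  SUB R5, R2  → R5 = 78 - 40 = 38
Final: R5 = 38

38


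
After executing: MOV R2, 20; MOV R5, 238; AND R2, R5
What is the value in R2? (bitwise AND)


Register state trace:
  MOV R2, 20  → R2 = 20 (0b00010100)
  MOV R5, 238  → R5 = 238 (0b11101110)
  AND R2, R5  → R2 = 20 AND 238 = 4 (0b00000100)
Final: R2 = 4

4


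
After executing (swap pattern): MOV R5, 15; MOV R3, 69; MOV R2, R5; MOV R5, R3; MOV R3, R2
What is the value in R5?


Register state trace (swap pattern):
  MOV R5, 15  → R5 = 15
  MOV R3, 69  → R3 = 69
  MOV R2, R5  → R2 = 15  (save R5)
  MOV R5, R3  → R5 = 69  (R5 gets R3's value)
  MOV R3, R2  → R3 = 15  (R3 gets saved value)
Final: R5 = 69

69


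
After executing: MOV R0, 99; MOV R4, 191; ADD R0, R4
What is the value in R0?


Register state trace:
  MOV R0, 99  → R0 = 99
  MOV R4, 191  → R4 = 191
  ADD R0, R4  → R0 = 99 + 191 = 290
Final: R0 = 290

290


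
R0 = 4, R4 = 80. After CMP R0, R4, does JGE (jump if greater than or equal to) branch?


Trace:
  R0 = 4, R4 = 80
  CMP R0, R4  → compares 4 vs 80
  JGE checks: is 4 greater than or equal to 80?
  4 < 80, so condition is false
Branch taken: No

No


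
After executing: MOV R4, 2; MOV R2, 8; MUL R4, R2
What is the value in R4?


Register state trace:
  MOV R4, 2  → R4 = 2
  MOV R2, 8  → R2 = 8
  MUL R4, R2  → R4 = 2 * 8 = 16
Final: R4 = 16

16


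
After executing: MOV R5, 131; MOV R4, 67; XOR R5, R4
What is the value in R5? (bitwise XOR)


Register state trace:
  MOV R5, 131  → R5 = 131 (0b10000011)
  MOV R4, 67  → R4 = 67 (0b01000011)
  XOR R5, R4  → R5 = 131 XOR 67 = 192 (0b11000000)
Final: R5 = 192

192


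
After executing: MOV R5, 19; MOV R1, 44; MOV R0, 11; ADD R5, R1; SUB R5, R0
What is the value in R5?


Register state trace:
  MOV R5, 19  → R5 = 19
  MOV R1, 44  → R1 = 44
  MOV R0, 11  → R0 = 11
  ADD R5, R1  → R5 = 19 + 44 = 63
  SUB R5, R0  → R5 = 63 - 11 = 52
Final: R5 = 52

52


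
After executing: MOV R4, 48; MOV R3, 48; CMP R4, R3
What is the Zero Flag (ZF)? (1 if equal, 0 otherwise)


Register state trace:
  MOV R4, 48  → R4 = 48
  MOV R3, 48  → R3 = 48
  CMP R4, R3  → computes 48 - 48 = 0
  Result is zero, so values are equal
ZF = 1

1


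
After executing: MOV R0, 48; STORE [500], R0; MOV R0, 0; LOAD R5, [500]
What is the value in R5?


Register and memory trace:
  MOV R0, 48  → R0 = 48
  STORE [500], R0  → mem[500] = 48
  MOV R0, 0  → R0 = 0
  LOAD R5, [500]  → R5 = mem[500] = 48
Final: R5 = 48

48


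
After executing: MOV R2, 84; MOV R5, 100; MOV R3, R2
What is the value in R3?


Register state trace:
  MOV R2, 84  → R2 = 84
  MOV R5, 100  → R5 = 100
  MOV R3, R2  → R3 = 84
Final: R3 = 84

84


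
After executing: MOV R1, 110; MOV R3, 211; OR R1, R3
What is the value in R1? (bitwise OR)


Register state trace:
  MOV R1, 110  → R1 = 110 (0b01101110)
  MOV R3, 211  → R3 = 211 (0b11010011)
  OR R1, R3   → R1 = 110 OR 211 = 255 (0b11111111)
Final: R1 = 255

255


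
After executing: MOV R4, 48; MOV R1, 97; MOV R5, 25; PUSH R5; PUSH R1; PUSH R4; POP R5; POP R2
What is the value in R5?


Stack trace (top is rightmost):
  MOV R4, 48  → R4 = 48
  MOV R1, 97  → R1 = 97
  MOV R5, 25  → R5 = 25
  PUSH R5  → stack: [25]
  PUSH R1  → stack: [25, 97]
  PUSH R4  → stack: [25, 97, 48]
  POP R5  → R5 = 48, stack: [25, 97]
  POP R2  → R2 = 97, stack: [25]
Final: R5 = 48

48


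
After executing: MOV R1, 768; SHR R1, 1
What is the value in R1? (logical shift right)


Register state trace:
  MOV R1, 768  → R1 = 768
  SHR R1, 1  → R1 = 768 >> 1 = 768 // 2^1 = 384
Final: R1 = 384

384


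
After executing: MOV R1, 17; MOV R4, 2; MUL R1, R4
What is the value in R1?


Register state trace:
  MOV R1, 17  → R1 = 17
  MOV R4, 2  → R4 = 2
  MUL R1, R4  → R1 = 17 * 2 = 34
Final: R1 = 34

34


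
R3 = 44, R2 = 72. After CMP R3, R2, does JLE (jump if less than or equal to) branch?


Trace:
  R3 = 44, R2 = 72
  CMP R3, R2  → compares 44 vs 72
  JLE checks: is 44 less than or equal to 72?
  44 < 72, so condition is true
Branch taken: Yes

Yes


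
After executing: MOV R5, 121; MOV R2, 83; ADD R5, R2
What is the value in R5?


Register state trace:
  MOV R5, 121  → R5 = 121
  MOV R2, 83  → R2 = 83
  ADD R5, R2  → R5 = 121 + 83 = 204
Final: R5 = 204

204


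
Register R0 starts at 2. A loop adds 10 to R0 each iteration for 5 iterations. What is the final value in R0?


Starting value: R0 = 2
  Iter 1: R0 = 2 + 10 = 12
  Iter 2: R0 = 12 + 10 = 22
  Iter 3: R0 = 22 + 10 = 32
  Iter 4: R0 = 32 + 10 = 42
  Iter 5: R0 = 42 + 10 = 52
Final: R0 = 52

52


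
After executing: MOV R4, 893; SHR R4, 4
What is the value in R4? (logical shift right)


Register state trace:
  MOV R4, 893  → R4 = 893
  SHR R4, 4  → R4 = 893 >> 4 = 893 // 2^4 = 55
Final: R4 = 55

55


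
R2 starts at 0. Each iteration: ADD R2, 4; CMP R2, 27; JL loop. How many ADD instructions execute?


Loop trace (R2 starts at 0, target 27, step 4):
  ADD #1: R2 = 0 + 4 = 4  → 4 < 27, loop
  ADD #2: R2 = 4 + 4 = 8  → 8 < 27, loop
  ADD #3: R2 = 8 + 4 = 12  → 12 < 27, loop
  ADD #4: R2 = 12 + 4 = 16  → 16 < 27, loop
  ADD #5: R2 = 16 + 4 = 20  → 20 < 27, loop
  ADD #6: R2 = 20 + 4 = 24  → 24 < 27, loop
  ADD #7: R2 = 24 + 4 = 28  → 28 >= 27, exit
Total ADD instructions: 7

7


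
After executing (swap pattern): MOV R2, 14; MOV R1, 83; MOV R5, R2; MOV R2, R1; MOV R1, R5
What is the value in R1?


Register state trace (swap pattern):
  MOV R2, 14  → R2 = 14
  MOV R1, 83  → R1 = 83
  MOV R5, R2  → R5 = 14  (save R2)
  MOV R2, R1  → R2 = 83  (R2 gets R1's value)
  MOV R1, R5  → R1 = 14  (R1 gets saved value)
Final: R1 = 14

14


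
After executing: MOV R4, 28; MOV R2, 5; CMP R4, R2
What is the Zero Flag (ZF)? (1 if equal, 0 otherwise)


Register state trace:
  MOV R4, 28  → R4 = 28
  MOV R2, 5  → R2 = 5
  CMP R4, R2  → computes 28 - 5 = 23
  Result is nonzero, so values are not equal
ZF = 0

0


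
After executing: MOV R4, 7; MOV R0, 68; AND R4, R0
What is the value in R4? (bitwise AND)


Register state trace:
  MOV R4, 7  → R4 = 7 (0b00000111)
  MOV R0, 68  → R0 = 68 (0b01000100)
  AND R4, R0  → R4 = 7 AND 68 = 4 (0b00000100)
Final: R4 = 4

4


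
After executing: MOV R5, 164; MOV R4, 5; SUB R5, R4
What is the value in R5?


Register state trace:
  MOV R5, 164  → R5 = 164
  MOV R4, 5  → R4 = 5
  SUB R5, R4  → R5 = 164 - 5 = 159
Final: R5 = 159

159


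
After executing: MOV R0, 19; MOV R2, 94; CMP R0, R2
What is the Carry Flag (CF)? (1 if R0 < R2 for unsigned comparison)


Register state trace:
  MOV R0, 19  → R0 = 19
  MOV R2, 94  → R2 = 94
  CMP R0, R2  → unsigned 19 - 94: borrow occurs
  19 < 94, so CF = 1
CF = 1

1


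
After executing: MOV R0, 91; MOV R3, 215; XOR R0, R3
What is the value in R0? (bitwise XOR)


Register state trace:
  MOV R0, 91  → R0 = 91 (0b01011011)
  MOV R3, 215  → R3 = 215 (0b11010111)
  XOR R0, R3  → R0 = 91 XOR 215 = 140 (0b10001100)
Final: R0 = 140

140


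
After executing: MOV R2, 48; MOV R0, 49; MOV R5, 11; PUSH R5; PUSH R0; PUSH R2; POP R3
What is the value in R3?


Stack trace (top is rightmost):
  MOV R2, 48  → R2 = 48
  MOV R0, 49  → R0 = 49
  MOV R5, 11  → R5 = 11
  PUSH R5  → stack: [11]
  PUSH R0  → stack: [11, 49]
  PUSH R2  → stack: [11, 49, 48]
  POP R3  → R3 = 48, stack: [11, 49]
Final: R3 = 48

48


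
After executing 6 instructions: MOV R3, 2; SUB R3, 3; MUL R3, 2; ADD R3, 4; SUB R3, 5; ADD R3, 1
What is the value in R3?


Register state trace:
  MOV R3, 2  → R3 = 2
  SUB R3, 3  → R3 = 2 - 3 = -1
  MUL R3, 2  → R3 = -1 * 2 = -2
  ADD R3, 4  → R3 = -2 + 4 = 2
  SUB R3, 5  → R3 = 2 - 5 = -3
  ADD R3, 1  → R3 = -3 + 1 = -2
Final: R3 = -2

-2


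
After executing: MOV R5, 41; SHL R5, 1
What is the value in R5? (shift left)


Register state trace:
  MOV R5, 41  → R5 = 41
  SHL R5, 1  → R5 = 41 << 1 = 41 * 2^1 = 82
Final: R5 = 82

82


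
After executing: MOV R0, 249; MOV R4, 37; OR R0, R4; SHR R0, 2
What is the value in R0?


Register state trace:
  MOV R0, 249  → R0 = 249 (0b11111001)
  MOV R4, 37  → R4 = 37 (0b00100101)
  OR R0, R4  → R0 = 249 OR 37 = 253 (0b11111101)
  SHR R0, 2  → R0 = 253 >> 2 = 63
Final: R0 = 63

63


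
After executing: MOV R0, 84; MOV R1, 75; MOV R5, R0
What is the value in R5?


Register state trace:
  MOV R0, 84  → R0 = 84
  MOV R1, 75  → R1 = 75
  MOV R5, R0  → R5 = 84
Final: R5 = 84

84


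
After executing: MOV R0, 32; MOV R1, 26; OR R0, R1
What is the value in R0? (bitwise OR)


Register state trace:
  MOV R0, 32  → R0 = 32 (0b00100000)
  MOV R1, 26  → R1 = 26 (0b00011010)
  OR R0, R1   → R0 = 32 OR 26 = 58 (0b00111010)
Final: R0 = 58

58


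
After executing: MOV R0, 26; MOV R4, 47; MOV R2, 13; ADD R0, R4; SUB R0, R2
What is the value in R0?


Register state trace:
  MOV R0, 26  → R0 = 26
  MOV R4, 47  → R4 = 47
  MOV R2, 13  → R2 = 13
  ADD R0, R4  → R0 = 26 + 47 = 73
  SUB R0, R2  → R0 = 73 - 13 = 60
Final: R0 = 60

60


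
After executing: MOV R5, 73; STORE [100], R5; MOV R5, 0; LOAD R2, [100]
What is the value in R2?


Register and memory trace:
  MOV R5, 73  → R5 = 73
  STORE [100], R5  → mem[100] = 73
  MOV R5, 0  → R5 = 0
  LOAD R2, [100]  → R2 = mem[100] = 73
Final: R2 = 73

73


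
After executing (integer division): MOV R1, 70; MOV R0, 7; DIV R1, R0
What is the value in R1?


Register state trace:
  MOV R1, 70  → R1 = 70
  MOV R0, 7  → R0 = 7
  DIV R1, R0  → R1 = 70 // 7 = 10
Final: R1 = 10

10


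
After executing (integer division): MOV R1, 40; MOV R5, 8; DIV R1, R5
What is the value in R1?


Register state trace:
  MOV R1, 40  → R1 = 40
  MOV R5, 8  → R5 = 8
  DIV R1, R5  → R1 = 40 // 8 = 5
Final: R1 = 5

5


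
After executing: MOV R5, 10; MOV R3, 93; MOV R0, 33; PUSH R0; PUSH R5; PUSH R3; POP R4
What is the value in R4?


Stack trace (top is rightmost):
  MOV R5, 10  → R5 = 10
  MOV R3, 93  → R3 = 93
  MOV R0, 33  → R0 = 33
  PUSH R0  → stack: [33]
  PUSH R5  → stack: [33, 10]
  PUSH R3  → stack: [33, 10, 93]
  POP R4  → R4 = 93, stack: [33, 10]
Final: R4 = 93

93


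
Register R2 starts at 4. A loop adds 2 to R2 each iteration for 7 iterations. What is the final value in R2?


Starting value: R2 = 4
  Iter 1: R2 = 4 + 2 = 6
  Iter 2: R2 = 6 + 2 = 8
  Iter 3: R2 = 8 + 2 = 10
  Iter 4: R2 = 10 + 2 = 12
  Iter 5: R2 = 12 + 2 = 14
  Iter 6: R2 = 14 + 2 = 16
  Iter 7: R2 = 16 + 2 = 18
Final: R2 = 18

18


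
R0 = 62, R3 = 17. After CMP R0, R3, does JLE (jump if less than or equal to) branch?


Trace:
  R0 = 62, R3 = 17
  CMP R0, R3  → compares 62 vs 17
  JLE checks: is 62 less than or equal to 17?
  62 > 17, so condition is false
Branch taken: No

No


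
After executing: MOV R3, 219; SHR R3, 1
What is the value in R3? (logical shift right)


Register state trace:
  MOV R3, 219  → R3 = 219
  SHR R3, 1  → R3 = 219 >> 1 = 219 // 2^1 = 109
Final: R3 = 109

109


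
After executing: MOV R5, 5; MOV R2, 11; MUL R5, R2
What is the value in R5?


Register state trace:
  MOV R5, 5  → R5 = 5
  MOV R2, 11  → R2 = 11
  MUL R5, R2  → R5 = 5 * 11 = 55
Final: R5 = 55

55


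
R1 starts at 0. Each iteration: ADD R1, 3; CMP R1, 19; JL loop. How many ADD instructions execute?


Loop trace (R1 starts at 0, target 19, step 3):
  ADD #1: R1 = 0 + 3 = 3  → 3 < 19, loop
  ADD #2: R1 = 3 + 3 = 6  → 6 < 19, loop
  ADD #3: R1 = 6 + 3 = 9  → 9 < 19, loop
  ADD #4: R1 = 9 + 3 = 12  → 12 < 19, loop
  ADD #5: R1 = 12 + 3 = 15  → 15 < 19, loop
  ADD #6: R1 = 15 + 3 = 18  → 18 < 19, loop
  ADD #7: R1 = 18 + 3 = 21  → 21 >= 19, exit
Total ADD instructions: 7

7


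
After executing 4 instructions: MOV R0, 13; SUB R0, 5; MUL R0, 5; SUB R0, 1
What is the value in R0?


Register state trace:
  MOV R0, 13  → R0 = 13
  SUB R0, 5  → R0 = 13 - 5 = 8
  MUL R0, 5  → R0 = 8 * 5 = 40
  SUB R0, 1  → R0 = 40 - 1 = 39
Final: R0 = 39

39


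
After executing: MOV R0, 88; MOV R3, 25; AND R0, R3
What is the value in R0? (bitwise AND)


Register state trace:
  MOV R0, 88  → R0 = 88 (0b01011000)
  MOV R3, 25  → R3 = 25 (0b00011001)
  AND R0, R3  → R0 = 88 AND 25 = 24 (0b00011000)
Final: R0 = 24

24


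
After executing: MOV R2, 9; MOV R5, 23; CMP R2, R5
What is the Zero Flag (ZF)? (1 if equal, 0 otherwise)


Register state trace:
  MOV R2, 9  → R2 = 9
  MOV R5, 23  → R5 = 23
  CMP R2, R5  → computes 9 - 23 = -14
  Result is nonzero, so values are not equal
ZF = 0

0


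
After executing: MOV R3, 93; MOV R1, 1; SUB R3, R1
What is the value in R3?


Register state trace:
  MOV R3, 93  → R3 = 93
  MOV R1, 1  → R1 = 1
  SUB R3, R1  → R3 = 93 - 1 = 92
Final: R3 = 92

92


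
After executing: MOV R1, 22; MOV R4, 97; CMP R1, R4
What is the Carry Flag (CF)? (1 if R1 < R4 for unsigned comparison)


Register state trace:
  MOV R1, 22  → R1 = 22
  MOV R4, 97  → R4 = 97
  CMP R1, R4  → unsigned 22 - 97: borrow occurs
  22 < 97, so CF = 1
CF = 1

1


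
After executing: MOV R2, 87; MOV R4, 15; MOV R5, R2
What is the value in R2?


Register state trace:
  MOV R2, 87  → R2 = 87
  MOV R4, 15  → R4 = 15
  MOV R5, R2  → R5 = 87
Final: R2 = 87

87


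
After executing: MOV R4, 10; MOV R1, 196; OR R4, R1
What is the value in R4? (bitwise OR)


Register state trace:
  MOV R4, 10  → R4 = 10 (0b00001010)
  MOV R1, 196  → R1 = 196 (0b11000100)
  OR R4, R1   → R4 = 10 OR 196 = 206 (0b11001110)
Final: R4 = 206

206


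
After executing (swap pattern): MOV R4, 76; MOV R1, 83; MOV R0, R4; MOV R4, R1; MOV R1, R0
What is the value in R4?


Register state trace (swap pattern):
  MOV R4, 76  → R4 = 76
  MOV R1, 83  → R1 = 83
  MOV R0, R4  → R0 = 76  (save R4)
  MOV R4, R1  → R4 = 83  (R4 gets R1's value)
  MOV R1, R0  → R1 = 76  (R1 gets saved value)
Final: R4 = 83

83


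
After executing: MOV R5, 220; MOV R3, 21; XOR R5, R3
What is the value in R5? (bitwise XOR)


Register state trace:
  MOV R5, 220  → R5 = 220 (0b11011100)
  MOV R3, 21  → R3 = 21 (0b00010101)
  XOR R5, R3  → R5 = 220 XOR 21 = 201 (0b11001001)
Final: R5 = 201

201


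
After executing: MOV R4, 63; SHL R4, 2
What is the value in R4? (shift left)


Register state trace:
  MOV R4, 63  → R4 = 63
  SHL R4, 2  → R4 = 63 << 2 = 63 * 2^2 = 252
Final: R4 = 252

252


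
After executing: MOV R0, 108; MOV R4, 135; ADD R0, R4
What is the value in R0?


Register state trace:
  MOV R0, 108  → R0 = 108
  MOV R4, 135  → R4 = 135
  ADD R0, R4  → R0 = 108 + 135 = 243
Final: R0 = 243

243


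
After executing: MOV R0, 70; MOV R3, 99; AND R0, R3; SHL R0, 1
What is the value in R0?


Register state trace:
  MOV R0, 70  → R0 = 70 (0b01000110)
  MOV R3, 99  → R3 = 99 (0b01100011)
  AND R0, R3  → R0 = 70 AND 99 = 66 (0b01000010)
  SHL R0, 1  → R0 = 66 << 1 = 132
Final: R0 = 132

132


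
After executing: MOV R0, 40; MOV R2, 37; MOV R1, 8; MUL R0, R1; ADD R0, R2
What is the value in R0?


Register state trace:
  MOV R0, 40  → R0 = 40
  MOV R2, 37  → R2 = 37
  MOV R1, 8  → R1 = 8
  MUL R0, R1  → R0 = 40 * 8 = 320
  ADD R0, R2  → R0 = 320 + 37 = 357
Final: R0 = 357

357


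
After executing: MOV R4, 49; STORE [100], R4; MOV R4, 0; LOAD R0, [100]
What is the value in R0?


Register and memory trace:
  MOV R4, 49  → R4 = 49
  STORE [100], R4  → mem[100] = 49
  MOV R4, 0  → R4 = 0
  LOAD R0, [100]  → R0 = mem[100] = 49
Final: R0 = 49

49


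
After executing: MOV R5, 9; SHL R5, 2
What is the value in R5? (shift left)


Register state trace:
  MOV R5, 9  → R5 = 9
  SHL R5, 2  → R5 = 9 << 2 = 9 * 2^2 = 36
Final: R5 = 36

36


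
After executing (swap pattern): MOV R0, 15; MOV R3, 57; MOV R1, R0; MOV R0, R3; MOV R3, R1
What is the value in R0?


Register state trace (swap pattern):
  MOV R0, 15  → R0 = 15
  MOV R3, 57  → R3 = 57
  MOV R1, R0  → R1 = 15  (save R0)
  MOV R0, R3  → R0 = 57  (R0 gets R3's value)
  MOV R3, R1  → R3 = 15  (R3 gets saved value)
Final: R0 = 57

57


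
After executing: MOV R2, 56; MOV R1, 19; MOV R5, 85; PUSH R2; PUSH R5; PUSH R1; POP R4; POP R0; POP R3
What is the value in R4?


Stack trace (top is rightmost):
  MOV R2, 56  → R2 = 56
  MOV R1, 19  → R1 = 19
  MOV R5, 85  → R5 = 85
  PUSH R2  → stack: [56]
  PUSH R5  → stack: [56, 85]
  PUSH R1  → stack: [56, 85, 19]
  POP R4  → R4 = 19, stack: [56, 85]
  POP R0  → R0 = 85, stack: [56]
  POP R3  → R3 = 56, stack: []
Final: R4 = 19

19


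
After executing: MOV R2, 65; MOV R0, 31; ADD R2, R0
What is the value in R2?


Register state trace:
  MOV R2, 65  → R2 = 65
  MOV R0, 31  → R0 = 31
  ADD R2, R0  → R2 = 65 + 31 = 96
Final: R2 = 96

96


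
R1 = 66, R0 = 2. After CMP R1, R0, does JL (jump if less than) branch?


Trace:
  R1 = 66, R0 = 2
  CMP R1, R0  → compares 66 vs 2
  JL checks: is 66 less than 2?
  66 > 2, so condition is false
Branch taken: No

No


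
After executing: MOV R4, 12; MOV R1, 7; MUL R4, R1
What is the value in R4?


Register state trace:
  MOV R4, 12  → R4 = 12
  MOV R1, 7  → R1 = 7
  MUL R4, R1  → R4 = 12 * 7 = 84
Final: R4 = 84

84


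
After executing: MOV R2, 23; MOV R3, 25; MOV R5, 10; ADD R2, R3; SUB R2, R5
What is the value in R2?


Register state trace:
  MOV R2, 23  → R2 = 23
  MOV R3, 25  → R3 = 25
  MOV R5, 10  → R5 = 10
  ADD R2, R3  → R2 = 23 + 25 = 48
  SUB R2, R5  → R2 = 48 - 10 = 38
Final: R2 = 38

38


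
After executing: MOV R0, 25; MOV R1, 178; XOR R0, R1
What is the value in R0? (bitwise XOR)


Register state trace:
  MOV R0, 25  → R0 = 25 (0b00011001)
  MOV R1, 178  → R1 = 178 (0b10110010)
  XOR R0, R1  → R0 = 25 XOR 178 = 171 (0b10101011)
Final: R0 = 171

171


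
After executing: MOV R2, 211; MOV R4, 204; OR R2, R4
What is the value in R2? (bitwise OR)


Register state trace:
  MOV R2, 211  → R2 = 211 (0b11010011)
  MOV R4, 204  → R4 = 204 (0b11001100)
  OR R2, R4   → R2 = 211 OR 204 = 223 (0b11011111)
Final: R2 = 223

223


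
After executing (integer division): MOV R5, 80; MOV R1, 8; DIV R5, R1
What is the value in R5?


Register state trace:
  MOV R5, 80  → R5 = 80
  MOV R1, 8  → R1 = 8
  DIV R5, R1  → R5 = 80 // 8 = 10
Final: R5 = 10

10


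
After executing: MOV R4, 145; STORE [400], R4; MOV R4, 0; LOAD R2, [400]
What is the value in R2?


Register and memory trace:
  MOV R4, 145  → R4 = 145
  STORE [400], R4  → mem[400] = 145
  MOV R4, 0  → R4 = 0
  LOAD R2, [400]  → R2 = mem[400] = 145
Final: R2 = 145

145


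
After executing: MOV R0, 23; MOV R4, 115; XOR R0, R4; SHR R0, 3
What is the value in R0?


Register state trace:
  MOV R0, 23  → R0 = 23 (0b00010111)
  MOV R4, 115  → R4 = 115 (0b01110011)
  XOR R0, R4  → R0 = 23 XOR 115 = 100 (0b01100100)
  SHR R0, 3  → R0 = 100 >> 3 = 12
Final: R0 = 12

12


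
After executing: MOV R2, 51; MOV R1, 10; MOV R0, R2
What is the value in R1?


Register state trace:
  MOV R2, 51  → R2 = 51
  MOV R1, 10  → R1 = 10
  MOV R0, R2  → R0 = 51
Final: R1 = 10

10


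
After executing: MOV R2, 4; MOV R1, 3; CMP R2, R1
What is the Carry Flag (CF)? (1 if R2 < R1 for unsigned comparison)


Register state trace:
  MOV R2, 4  → R2 = 4
  MOV R1, 3  → R1 = 3
  CMP R2, R1  → unsigned 4 - 3: no borrow
  4 >= 3, so CF = 0
CF = 0

0


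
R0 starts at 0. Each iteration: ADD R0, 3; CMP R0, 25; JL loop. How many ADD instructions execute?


Loop trace (R0 starts at 0, target 25, step 3):
  ADD #1: R0 = 0 + 3 = 3  → 3 < 25, loop
  ADD #2: R0 = 3 + 3 = 6  → 6 < 25, loop
  ADD #3: R0 = 6 + 3 = 9  → 9 < 25, loop
  ADD #4: R0 = 9 + 3 = 12  → 12 < 25, loop
  ADD #5: R0 = 12 + 3 = 15  → 15 < 25, loop
  ADD #6: R0 = 15 + 3 = 18  → 18 < 25, loop
  ADD #7: R0 = 18 + 3 = 21  → 21 < 25, loop
  ADD #8: R0 = 21 + 3 = 24  → 24 < 25, loop
  ADD #9: R0 = 24 + 3 = 27  → 27 >= 25, exit
Total ADD instructions: 9

9


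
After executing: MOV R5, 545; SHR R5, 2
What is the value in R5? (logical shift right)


Register state trace:
  MOV R5, 545  → R5 = 545
  SHR R5, 2  → R5 = 545 >> 2 = 545 // 2^2 = 136
Final: R5 = 136

136
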